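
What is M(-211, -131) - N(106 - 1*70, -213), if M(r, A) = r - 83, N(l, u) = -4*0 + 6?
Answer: -300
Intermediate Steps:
N(l, u) = 6 (N(l, u) = 0 + 6 = 6)
M(r, A) = -83 + r
M(-211, -131) - N(106 - 1*70, -213) = (-83 - 211) - 1*6 = -294 - 6 = -300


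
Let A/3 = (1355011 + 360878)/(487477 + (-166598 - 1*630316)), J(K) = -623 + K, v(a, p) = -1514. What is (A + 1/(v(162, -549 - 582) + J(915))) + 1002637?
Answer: 379122857362407/378132014 ≈ 1.0026e+6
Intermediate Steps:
A = -5147667/309437 (A = 3*((1355011 + 360878)/(487477 + (-166598 - 1*630316))) = 3*(1715889/(487477 + (-166598 - 630316))) = 3*(1715889/(487477 - 796914)) = 3*(1715889/(-309437)) = 3*(1715889*(-1/309437)) = 3*(-1715889/309437) = -5147667/309437 ≈ -16.636)
(A + 1/(v(162, -549 - 582) + J(915))) + 1002637 = (-5147667/309437 + 1/(-1514 + (-623 + 915))) + 1002637 = (-5147667/309437 + 1/(-1514 + 292)) + 1002637 = (-5147667/309437 + 1/(-1222)) + 1002637 = (-5147667/309437 - 1/1222) + 1002637 = -6290758511/378132014 + 1002637 = 379122857362407/378132014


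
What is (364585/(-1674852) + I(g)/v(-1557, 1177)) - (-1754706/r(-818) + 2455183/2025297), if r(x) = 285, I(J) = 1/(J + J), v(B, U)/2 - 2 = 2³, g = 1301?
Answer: 344083160978459473603/55899097225784424 ≈ 6155.4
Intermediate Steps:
v(B, U) = 20 (v(B, U) = 4 + 2*2³ = 4 + 2*8 = 4 + 16 = 20)
I(J) = 1/(2*J)
(364585/(-1674852) + I(g)/v(-1557, 1177)) - (-1754706/r(-818) + 2455183/2025297) = (364585/(-1674852) + ((½)/1301)/20) - (-1754706/285 + 2455183/2025297) = (364585*(-1/1674852) + ((½)*(1/1301))*(1/20)) - (-1754706*1/285 + 2455183*(1/2025297)) = (-364585/1674852 + (1/2602)*(1/20)) - (-584902/95 + 2455183/2025297) = (-364585/1674852 + 1/52040) - 1*(-1184367023509/192403215) = -4742832137/21789824520 + 1184367023509/192403215 = 344083160978459473603/55899097225784424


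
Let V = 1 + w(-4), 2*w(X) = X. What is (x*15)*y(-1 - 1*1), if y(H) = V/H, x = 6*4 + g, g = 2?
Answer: 195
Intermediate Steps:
w(X) = X/2
V = -1 (V = 1 + (½)*(-4) = 1 - 2 = -1)
x = 26 (x = 6*4 + 2 = 24 + 2 = 26)
y(H) = -1/H
(x*15)*y(-1 - 1*1) = (26*15)*(-1/(-1 - 1*1)) = 390*(-1/(-1 - 1)) = 390*(-1/(-2)) = 390*(-1*(-½)) = 390*(½) = 195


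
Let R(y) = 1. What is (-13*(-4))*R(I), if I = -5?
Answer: 52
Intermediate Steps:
(-13*(-4))*R(I) = -13*(-4)*1 = 52*1 = 52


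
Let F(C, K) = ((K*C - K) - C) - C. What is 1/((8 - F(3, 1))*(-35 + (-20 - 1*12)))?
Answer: -1/804 ≈ -0.0012438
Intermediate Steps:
F(C, K) = -K - 2*C + C*K (F(C, K) = ((C*K - K) - C) - C = ((-K + C*K) - C) - C = (-C - K + C*K) - C = -K - 2*C + C*K)
1/((8 - F(3, 1))*(-35 + (-20 - 1*12))) = 1/((8 - (-1*1 - 2*3 + 3*1))*(-35 + (-20 - 1*12))) = 1/((8 - (-1 - 6 + 3))*(-35 + (-20 - 12))) = 1/((8 - 1*(-4))*(-35 - 32)) = 1/((8 + 4)*(-67)) = 1/(12*(-67)) = 1/(-804) = -1/804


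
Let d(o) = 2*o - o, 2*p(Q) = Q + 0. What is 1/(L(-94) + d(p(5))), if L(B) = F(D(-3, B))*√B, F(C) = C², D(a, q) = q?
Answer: 10/29356160921 - 35344*I*√94/29356160921 ≈ 3.4064e-10 - 1.1673e-5*I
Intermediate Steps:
p(Q) = Q/2 (p(Q) = (Q + 0)/2 = Q/2)
d(o) = o
L(B) = B^(5/2) (L(B) = B²*√B = B^(5/2))
1/(L(-94) + d(p(5))) = 1/((-94)^(5/2) + (½)*5) = 1/(8836*I*√94 + 5/2) = 1/(5/2 + 8836*I*√94)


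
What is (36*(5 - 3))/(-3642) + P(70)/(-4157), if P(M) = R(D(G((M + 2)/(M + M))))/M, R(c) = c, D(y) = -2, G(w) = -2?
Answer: -1745333/88315465 ≈ -0.019762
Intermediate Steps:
P(M) = -2/M
(36*(5 - 3))/(-3642) + P(70)/(-4157) = (36*(5 - 3))/(-3642) - 2/70/(-4157) = (36*2)*(-1/3642) - 2*1/70*(-1/4157) = 72*(-1/3642) - 1/35*(-1/4157) = -12/607 + 1/145495 = -1745333/88315465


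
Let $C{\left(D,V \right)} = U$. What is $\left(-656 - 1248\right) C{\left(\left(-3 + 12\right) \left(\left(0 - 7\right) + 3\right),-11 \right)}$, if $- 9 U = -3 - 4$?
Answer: $- \frac{13328}{9} \approx -1480.9$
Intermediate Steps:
$U = \frac{7}{9}$ ($U = - \frac{-3 - 4}{9} = \left(- \frac{1}{9}\right) \left(-7\right) = \frac{7}{9} \approx 0.77778$)
$C{\left(D,V \right)} = \frac{7}{9}$
$\left(-656 - 1248\right) C{\left(\left(-3 + 12\right) \left(\left(0 - 7\right) + 3\right),-11 \right)} = \left(-656 - 1248\right) \frac{7}{9} = \left(-1904\right) \frac{7}{9} = - \frac{13328}{9}$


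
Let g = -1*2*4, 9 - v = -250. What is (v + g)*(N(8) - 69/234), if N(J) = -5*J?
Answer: -788893/78 ≈ -10114.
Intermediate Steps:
v = 259 (v = 9 - 1*(-250) = 9 + 250 = 259)
g = -8 (g = -2*4 = -8)
(v + g)*(N(8) - 69/234) = (259 - 8)*(-5*8 - 69/234) = 251*(-40 - 69*1/234) = 251*(-40 - 23/78) = 251*(-3143/78) = -788893/78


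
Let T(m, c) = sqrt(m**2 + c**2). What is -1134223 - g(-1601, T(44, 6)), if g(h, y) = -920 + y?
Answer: -1133303 - 2*sqrt(493) ≈ -1.1333e+6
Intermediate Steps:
T(m, c) = sqrt(c**2 + m**2)
-1134223 - g(-1601, T(44, 6)) = -1134223 - (-920 + sqrt(6**2 + 44**2)) = -1134223 - (-920 + sqrt(36 + 1936)) = -1134223 - (-920 + sqrt(1972)) = -1134223 - (-920 + 2*sqrt(493)) = -1134223 + (920 - 2*sqrt(493)) = -1133303 - 2*sqrt(493)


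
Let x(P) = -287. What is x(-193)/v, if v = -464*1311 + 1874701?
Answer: -287/1266397 ≈ -0.00022663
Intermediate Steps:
v = 1266397 (v = -608304 + 1874701 = 1266397)
x(-193)/v = -287/1266397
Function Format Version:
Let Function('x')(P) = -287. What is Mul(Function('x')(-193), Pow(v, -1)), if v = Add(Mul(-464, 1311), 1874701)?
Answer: Rational(-287, 1266397) ≈ -0.00022663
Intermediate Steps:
v = 1266397 (v = Add(-608304, 1874701) = 1266397)
Mul(Function('x')(-193), Pow(v, -1)) = Mul(-287, Pow(1266397, -1)) = Mul(-287, Rational(1, 1266397)) = Rational(-287, 1266397)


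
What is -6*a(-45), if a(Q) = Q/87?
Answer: 90/29 ≈ 3.1034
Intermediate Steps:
a(Q) = Q/87 (a(Q) = Q*(1/87) = Q/87)
-6*a(-45) = -2*(-45)/29 = -6*(-15/29) = 90/29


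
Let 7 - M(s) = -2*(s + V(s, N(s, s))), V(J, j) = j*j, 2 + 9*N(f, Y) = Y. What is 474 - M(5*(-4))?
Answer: 40099/81 ≈ 495.05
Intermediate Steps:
N(f, Y) = -2/9 + Y/9
V(J, j) = j**2
M(s) = 7 + 2*s + 2*(-2/9 + s/9)**2 (M(s) = 7 - (-2)*(s + (-2/9 + s/9)**2) = 7 - (-2*s - 2*(-2/9 + s/9)**2) = 7 + (2*s + 2*(-2/9 + s/9)**2) = 7 + 2*s + 2*(-2/9 + s/9)**2)
474 - M(5*(-4)) = 474 - (575/81 + 2*(5*(-4))**2/81 + 154*(5*(-4))/81) = 474 - (575/81 + (2/81)*(-20)**2 + (154/81)*(-20)) = 474 - (575/81 + (2/81)*400 - 3080/81) = 474 - (575/81 + 800/81 - 3080/81) = 474 - 1*(-1705/81) = 474 + 1705/81 = 40099/81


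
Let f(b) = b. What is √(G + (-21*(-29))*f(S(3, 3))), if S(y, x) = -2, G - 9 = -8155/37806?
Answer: I*√1728324313854/37806 ≈ 34.774*I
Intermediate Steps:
G = 332099/37806 (G = 9 - 8155/37806 = 332099/37806 ≈ 8.7843)
√(G + (-21*(-29))*f(S(3, 3))) = √(332099/37806 - 21*(-29)*(-2)) = √(332099/37806 + 609*(-2)) = √(332099/37806 - 1218) = √(-45715609/37806) = I*√1728324313854/37806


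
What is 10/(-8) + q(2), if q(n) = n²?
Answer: 11/4 ≈ 2.7500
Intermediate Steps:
10/(-8) + q(2) = 10/(-8) + 2² = -⅛*10 + 4 = -5/4 + 4 = 11/4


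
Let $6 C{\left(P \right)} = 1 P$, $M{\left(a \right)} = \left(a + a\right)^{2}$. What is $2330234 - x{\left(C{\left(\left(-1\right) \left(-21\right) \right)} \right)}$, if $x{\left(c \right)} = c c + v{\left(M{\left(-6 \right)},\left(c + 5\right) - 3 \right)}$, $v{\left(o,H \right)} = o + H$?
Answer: $\frac{9320289}{4} \approx 2.3301 \cdot 10^{6}$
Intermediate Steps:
$M{\left(a \right)} = 4 a^{2}$ ($M{\left(a \right)} = \left(2 a\right)^{2} = 4 a^{2}$)
$v{\left(o,H \right)} = H + o$
$C{\left(P \right)} = \frac{P}{6}$ ($C{\left(P \right)} = \frac{1 P}{6} = \frac{P}{6}$)
$x{\left(c \right)} = 146 + c + c^{2}$ ($x{\left(c \right)} = c c + \left(\left(\left(c + 5\right) - 3\right) + 4 \left(-6\right)^{2}\right) = c^{2} + \left(\left(\left(5 + c\right) - 3\right) + 4 \cdot 36\right) = c^{2} + \left(\left(2 + c\right) + 144\right) = c^{2} + \left(146 + c\right) = 146 + c + c^{2}$)
$2330234 - x{\left(C{\left(\left(-1\right) \left(-21\right) \right)} \right)} = 2330234 - \left(146 + \frac{\left(-1\right) \left(-21\right)}{6} + \left(\frac{\left(-1\right) \left(-21\right)}{6}\right)^{2}\right) = 2330234 - \left(146 + \frac{1}{6} \cdot 21 + \left(\frac{1}{6} \cdot 21\right)^{2}\right) = 2330234 - \left(146 + \frac{7}{2} + \left(\frac{7}{2}\right)^{2}\right) = 2330234 - \left(146 + \frac{7}{2} + \frac{49}{4}\right) = 2330234 - \frac{647}{4} = \frac{9320289}{4}$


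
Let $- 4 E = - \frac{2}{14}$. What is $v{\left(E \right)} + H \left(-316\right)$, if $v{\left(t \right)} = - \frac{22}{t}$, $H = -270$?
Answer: $84704$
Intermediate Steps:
$E = \frac{1}{28}$ ($E = - \frac{\left(-2\right) \frac{1}{14}}{4} = \left(- \frac{1}{4}\right) \left(- \frac{1}{7}\right) = \frac{1}{28} \approx 0.035714$)
$v{\left(E \right)} + H \left(-316\right) = - 22 \frac{1}{\frac{1}{28}} - -85320 = \left(-22\right) 28 + 85320 = -616 + 85320 = 84704$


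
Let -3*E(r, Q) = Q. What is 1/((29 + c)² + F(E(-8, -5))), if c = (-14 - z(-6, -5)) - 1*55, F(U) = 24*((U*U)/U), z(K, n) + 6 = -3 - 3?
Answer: 1/824 ≈ 0.0012136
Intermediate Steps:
E(r, Q) = -Q/3
z(K, n) = -12 (z(K, n) = -6 + (-3 - 3) = -6 - 6 = -12)
F(U) = 24*U (F(U) = 24*(U²/U) = 24*U)
c = -57 (c = (-14 - 1*(-12)) - 1*55 = (-14 + 12) - 55 = -2 - 55 = -57)
1/((29 + c)² + F(E(-8, -5))) = 1/((29 - 57)² + 24*(-⅓*(-5))) = 1/((-28)² + 24*(5/3)) = 1/(784 + 40) = 1/824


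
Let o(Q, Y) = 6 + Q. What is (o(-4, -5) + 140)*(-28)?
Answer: -3976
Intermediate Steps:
(o(-4, -5) + 140)*(-28) = ((6 - 4) + 140)*(-28) = (2 + 140)*(-28) = 142*(-28) = -3976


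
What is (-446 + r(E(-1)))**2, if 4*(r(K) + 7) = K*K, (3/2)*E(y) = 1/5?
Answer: 10388501776/50625 ≈ 2.0521e+5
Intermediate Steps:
E(y) = 2/15 (E(y) = (2/3)/5 = (2/3)*(1/5) = 2/15)
r(K) = -7 + K**2/4 (r(K) = -7 + (K*K)/4 = -7 + K**2/4)
(-446 + r(E(-1)))**2 = (-446 + (-7 + (2/15)**2/4))**2 = (-446 + (-7 + (1/4)*(4/225)))**2 = (-446 + (-7 + 1/225))**2 = (-446 - 1574/225)**2 = (-101924/225)**2 = 10388501776/50625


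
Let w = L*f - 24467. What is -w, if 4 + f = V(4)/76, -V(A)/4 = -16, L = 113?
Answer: 471653/19 ≈ 24824.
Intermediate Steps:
V(A) = 64 (V(A) = -4*(-16) = 64)
f = -60/19 (f = -4 + 64/76 = -4 + 64*(1/76) = -4 + 16/19 = -60/19 ≈ -3.1579)
w = -471653/19 (w = 113*(-60/19) - 24467 = -6780/19 - 24467 = -471653/19 ≈ -24824.)
-w = -1*(-471653/19) = 471653/19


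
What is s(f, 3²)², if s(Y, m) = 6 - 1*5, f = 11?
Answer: 1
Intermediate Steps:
s(Y, m) = 1 (s(Y, m) = 6 - 5 = 1)
s(f, 3²)² = 1² = 1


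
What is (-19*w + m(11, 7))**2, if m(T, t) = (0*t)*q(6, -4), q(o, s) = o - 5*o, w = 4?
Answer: 5776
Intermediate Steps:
q(o, s) = -4*o
m(T, t) = 0 (m(T, t) = (0*t)*(-4*6) = 0*(-24) = 0)
(-19*w + m(11, 7))**2 = (-19*4 + 0)**2 = (-76 + 0)**2 = (-76)**2 = 5776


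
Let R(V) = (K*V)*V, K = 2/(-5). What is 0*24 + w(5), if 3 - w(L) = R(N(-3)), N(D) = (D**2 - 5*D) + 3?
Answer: 1473/5 ≈ 294.60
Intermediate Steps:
K = -2/5 (K = 2*(-1/5) = -2/5 ≈ -0.40000)
N(D) = 3 + D**2 - 5*D
R(V) = -2*V**2/5 (R(V) = (-2*V/5)*V = -2*V**2/5)
w(L) = 1473/5 (w(L) = 3 - (-2)*(3 + (-3)**2 - 5*(-3))**2/5 = 3 - (-2)*(3 + 9 + 15)**2/5 = 3 - (-2)*27**2/5 = 3 - (-2)*729/5 = 3 - 1*(-1458/5) = 3 + 1458/5 = 1473/5)
0*24 + w(5) = 0*24 + 1473/5 = 0 + 1473/5 = 1473/5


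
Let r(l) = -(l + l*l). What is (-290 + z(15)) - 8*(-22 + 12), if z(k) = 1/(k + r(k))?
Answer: -47251/225 ≈ -210.00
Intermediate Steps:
r(l) = -l - l**2 (r(l) = -(l + l**2) = -l - l**2)
z(k) = 1/(k - k*(1 + k))
(-290 + z(15)) - 8*(-22 + 12) = (-290 - 1/15**2) - 8*(-22 + 12) = (-290 - 1*1/225) - 8*(-10) = (-290 - 1/225) + 80 = -65251/225 + 80 = -47251/225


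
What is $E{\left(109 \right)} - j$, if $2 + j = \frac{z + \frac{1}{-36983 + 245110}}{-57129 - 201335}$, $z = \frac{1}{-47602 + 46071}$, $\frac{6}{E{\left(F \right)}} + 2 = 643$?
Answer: $\frac{26519146792332287}{13197805213592072} \approx 2.0094$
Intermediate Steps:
$E{\left(F \right)} = \frac{6}{641}$ ($E{\left(F \right)} = \frac{6}{-2 + 643} = \frac{6}{641}$)
$z = - \frac{1}{1531}$ ($z = \frac{1}{-1531} = - \frac{1}{1531} \approx -0.00065317$)
$j = - \frac{41178799366735}{20589399709192}$ ($j = -2 + \frac{- \frac{1}{1531} + \frac{1}{-36983 + 245110}}{-57129 - 201335} = -2 + \frac{- \frac{1}{1531} + \frac{1}{208127}}{-258464} = -2 + \left(- \frac{1}{1531} + \frac{1}{208127}\right) \left(- \frac{1}{258464}\right) = -2 - - \frac{51649}{20589399709192} = -2 + \frac{51649}{20589399709192} = - \frac{41178799366735}{20589399709192} \approx -2.0$)
$E{\left(109 \right)} - j = \frac{6}{641} - - \frac{41178799366735}{20589399709192} = \frac{6}{641} + \frac{41178799366735}{20589399709192} = \frac{26519146792332287}{13197805213592072}$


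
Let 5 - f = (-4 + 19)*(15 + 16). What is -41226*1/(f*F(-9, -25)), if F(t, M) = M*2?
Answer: -20613/11500 ≈ -1.7924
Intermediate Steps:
F(t, M) = 2*M
f = -460 (f = 5 - (-4 + 19)*(15 + 16) = 5 - 15*31 = 5 - 1*465 = 5 - 465 = -460)
-41226*1/(f*F(-9, -25)) = -41226/((2*(-25))*(-460)) = -41226/((-50*(-460))) = -41226/23000 = -41226*1/23000 = -20613/11500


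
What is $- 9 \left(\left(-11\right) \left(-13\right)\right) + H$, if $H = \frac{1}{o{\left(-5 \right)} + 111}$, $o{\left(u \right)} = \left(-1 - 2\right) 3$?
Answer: $- \frac{131273}{102} \approx -1287.0$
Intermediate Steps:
$o{\left(u \right)} = -9$ ($o{\left(u \right)} = \left(-3\right) 3 = -9$)
$H = \frac{1}{102}$ ($H = \frac{1}{-9 + 111} = \frac{1}{102} \approx 0.0098039$)
$- 9 \left(\left(-11\right) \left(-13\right)\right) + H = - 9 \left(\left(-11\right) \left(-13\right)\right) + \frac{1}{102} = \left(-9\right) 143 + \frac{1}{102} = -1287 + \frac{1}{102} = - \frac{131273}{102}$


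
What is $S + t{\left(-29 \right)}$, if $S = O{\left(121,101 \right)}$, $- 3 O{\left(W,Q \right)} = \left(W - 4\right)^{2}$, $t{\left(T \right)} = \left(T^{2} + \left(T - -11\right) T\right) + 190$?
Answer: $-3010$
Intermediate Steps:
$t{\left(T \right)} = 190 + T^{2} + T \left(11 + T\right)$ ($t{\left(T \right)} = \left(T^{2} + \left(T + 11\right) T\right) + 190 = \left(T^{2} + \left(11 + T\right) T\right) + 190 = \left(T^{2} + T \left(11 + T\right)\right) + 190 = 190 + T^{2} + T \left(11 + T\right)$)
$O{\left(W,Q \right)} = - \frac{\left(-4 + W\right)^{2}}{3}$ ($O{\left(W,Q \right)} = - \frac{\left(W - 4\right)^{2}}{3} = - \frac{\left(-4 + W\right)^{2}}{3}$)
$S = -4563$ ($S = - \frac{\left(-4 + 121\right)^{2}}{3} = - \frac{117^{2}}{3} = \left(- \frac{1}{3}\right) 13689 = -4563$)
$S + t{\left(-29 \right)} = -4563 + \left(190 + 2 \left(-29\right)^{2} + 11 \left(-29\right)\right) = -4563 + \left(190 + 2 \cdot 841 - 319\right) = -4563 + \left(190 + 1682 - 319\right) = -4563 + 1553 = -3010$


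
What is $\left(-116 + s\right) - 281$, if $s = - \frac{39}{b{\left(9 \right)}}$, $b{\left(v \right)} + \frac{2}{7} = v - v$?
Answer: $- \frac{521}{2} \approx -260.5$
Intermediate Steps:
$b{\left(v \right)} = - \frac{2}{7}$ ($b{\left(v \right)} = - \frac{2}{7} + \left(v - v\right) = - \frac{2}{7} + 0 = - \frac{2}{7}$)
$s = \frac{273}{2}$ ($s = - \frac{39}{- \frac{2}{7}} = \left(-39\right) \left(- \frac{7}{2}\right) = \frac{273}{2} \approx 136.5$)
$\left(-116 + s\right) - 281 = \left(-116 + \frac{273}{2}\right) - 281 = \frac{41}{2} - 281 = - \frac{521}{2}$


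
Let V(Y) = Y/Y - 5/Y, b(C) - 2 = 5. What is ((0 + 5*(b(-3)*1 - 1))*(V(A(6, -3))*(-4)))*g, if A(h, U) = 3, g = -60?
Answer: -4800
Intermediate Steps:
b(C) = 7 (b(C) = 2 + 5 = 7)
V(Y) = 1 - 5/Y
((0 + 5*(b(-3)*1 - 1))*(V(A(6, -3))*(-4)))*g = ((0 + 5*(7*1 - 1))*(((-5 + 3)/3)*(-4)))*(-60) = ((0 + 5*(7 - 1))*(((⅓)*(-2))*(-4)))*(-60) = ((0 + 5*6)*(-⅔*(-4)))*(-60) = ((0 + 30)*(8/3))*(-60) = (30*(8/3))*(-60) = 80*(-60) = -4800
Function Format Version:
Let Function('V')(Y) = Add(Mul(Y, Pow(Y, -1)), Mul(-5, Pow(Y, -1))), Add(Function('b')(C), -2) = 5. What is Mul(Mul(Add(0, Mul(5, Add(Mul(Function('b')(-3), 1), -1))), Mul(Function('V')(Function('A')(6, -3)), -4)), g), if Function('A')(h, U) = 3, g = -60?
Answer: -4800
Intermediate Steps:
Function('b')(C) = 7 (Function('b')(C) = Add(2, 5) = 7)
Function('V')(Y) = Add(1, Mul(-5, Pow(Y, -1)))
Mul(Mul(Add(0, Mul(5, Add(Mul(Function('b')(-3), 1), -1))), Mul(Function('V')(Function('A')(6, -3)), -4)), g) = Mul(Mul(Add(0, Mul(5, Add(Mul(7, 1), -1))), Mul(Mul(Pow(3, -1), Add(-5, 3)), -4)), -60) = Mul(Mul(Add(0, Mul(5, Add(7, -1))), Mul(Mul(Rational(1, 3), -2), -4)), -60) = Mul(Mul(Add(0, Mul(5, 6)), Mul(Rational(-2, 3), -4)), -60) = Mul(Mul(Add(0, 30), Rational(8, 3)), -60) = Mul(Mul(30, Rational(8, 3)), -60) = Mul(80, -60) = -4800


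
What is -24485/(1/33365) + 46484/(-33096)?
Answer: -6759378326471/8274 ≈ -8.1694e+8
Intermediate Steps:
-24485/(1/33365) + 46484/(-33096) = -24485/1/33365 + 46484*(-1/33096) = -24485*33365 - 11621/8274 = -816942025 - 11621/8274 = -6759378326471/8274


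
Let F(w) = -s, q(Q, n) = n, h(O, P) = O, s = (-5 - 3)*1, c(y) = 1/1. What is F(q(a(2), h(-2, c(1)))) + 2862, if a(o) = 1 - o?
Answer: 2870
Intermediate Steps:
c(y) = 1 (c(y) = 1*1 = 1)
s = -8 (s = -8*1 = -8)
F(w) = 8 (F(w) = -1*(-8) = 8)
F(q(a(2), h(-2, c(1)))) + 2862 = 8 + 2862 = 2870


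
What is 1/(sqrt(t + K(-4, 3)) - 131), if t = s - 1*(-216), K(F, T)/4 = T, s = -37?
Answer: -131/16970 - sqrt(191)/16970 ≈ -0.0085339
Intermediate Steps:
K(F, T) = 4*T
t = 179 (t = -37 - 1*(-216) = -37 + 216 = 179)
1/(sqrt(t + K(-4, 3)) - 131) = 1/(sqrt(179 + 4*3) - 131) = 1/(sqrt(179 + 12) - 131) = 1/(sqrt(191) - 131) = 1/(-131 + sqrt(191))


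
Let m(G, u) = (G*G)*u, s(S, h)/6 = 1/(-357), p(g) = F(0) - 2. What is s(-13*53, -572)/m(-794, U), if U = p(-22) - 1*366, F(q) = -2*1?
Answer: 1/13879048540 ≈ 7.2051e-11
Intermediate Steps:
F(q) = -2
p(g) = -4 (p(g) = -2 - 2 = -4)
s(S, h) = -2/119 (s(S, h) = 6/(-357) = 6*(-1/357) = -2/119)
U = -370 (U = -4 - 1*366 = -4 - 366 = -370)
m(G, u) = u*G² (m(G, u) = G²*u = u*G²)
s(-13*53, -572)/m(-794, U) = -2/(119*((-370*(-794)²))) = -2/(119*((-370*630436))) = -2/119/(-233261320) = -2/119*(-1/233261320) = 1/13879048540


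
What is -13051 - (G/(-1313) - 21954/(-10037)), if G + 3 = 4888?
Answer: -171973455488/13178581 ≈ -13049.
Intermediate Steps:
G = 4885 (G = -3 + 4888 = 4885)
-13051 - (G/(-1313) - 21954/(-10037)) = -13051 - (4885/(-1313) - 21954/(-10037)) = -13051 - (4885*(-1/1313) - 21954*(-1/10037)) = -13051 - (-4885/1313 + 21954/10037) = -13051 - 1*(-20205143/13178581) = -13051 + 20205143/13178581 = -171973455488/13178581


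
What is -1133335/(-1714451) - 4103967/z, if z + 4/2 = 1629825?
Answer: -5188914877412/2794251672173 ≈ -1.8570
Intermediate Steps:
z = 1629823 (z = -2 + 1629825 = 1629823)
-1133335/(-1714451) - 4103967/z = -1133335/(-1714451) - 4103967/1629823 = -1133335*(-1/1714451) - 4103967*1/1629823 = 1133335/1714451 - 4103967/1629823 = -5188914877412/2794251672173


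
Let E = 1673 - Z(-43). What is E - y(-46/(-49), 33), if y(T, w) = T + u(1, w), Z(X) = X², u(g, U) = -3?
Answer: -8523/49 ≈ -173.94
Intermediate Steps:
y(T, w) = -3 + T (y(T, w) = T - 3 = -3 + T)
E = -176 (E = 1673 - 1*(-43)² = 1673 - 1*1849 = 1673 - 1849 = -176)
E - y(-46/(-49), 33) = -176 - (-3 - 46/(-49)) = -176 - (-3 - 46*(-1/49)) = -176 - (-3 + 46/49) = -176 - 1*(-101/49) = -176 + 101/49 = -8523/49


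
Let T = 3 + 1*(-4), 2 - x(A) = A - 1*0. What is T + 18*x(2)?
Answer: -1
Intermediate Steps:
x(A) = 2 - A (x(A) = 2 - (A - 1*0) = 2 - (A + 0) = 2 - A)
T = -1 (T = 3 - 4 = -1)
T + 18*x(2) = -1 + 18*(2 - 1*2) = -1 + 18*(2 - 2) = -1 + 18*0 = -1 + 0 = -1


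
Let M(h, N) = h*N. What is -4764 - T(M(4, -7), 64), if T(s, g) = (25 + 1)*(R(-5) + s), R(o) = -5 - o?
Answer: -4036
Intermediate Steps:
M(h, N) = N*h
T(s, g) = 26*s (T(s, g) = (25 + 1)*((-5 - 1*(-5)) + s) = 26*((-5 + 5) + s) = 26*(0 + s) = 26*s)
-4764 - T(M(4, -7), 64) = -4764 - 26*(-7*4) = -4764 - 26*(-28) = -4764 - 1*(-728) = -4764 + 728 = -4036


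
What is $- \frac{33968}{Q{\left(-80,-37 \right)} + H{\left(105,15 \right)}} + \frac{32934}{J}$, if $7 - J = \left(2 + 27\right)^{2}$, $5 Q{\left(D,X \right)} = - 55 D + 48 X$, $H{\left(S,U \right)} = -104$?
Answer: $- \frac{4394577}{36557} \approx -120.21$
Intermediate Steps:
$Q{\left(D,X \right)} = - 11 D + \frac{48 X}{5}$ ($Q{\left(D,X \right)} = \frac{- 55 D + 48 X}{5} = - 11 D + \frac{48 X}{5}$)
$J = -834$ ($J = 7 - \left(2 + 27\right)^{2} = 7 - 29^{2} = 7 - 841 = -834$)
$- \frac{33968}{Q{\left(-80,-37 \right)} + H{\left(105,15 \right)}} + \frac{32934}{J} = - \frac{33968}{\left(\left(-11\right) \left(-80\right) + \frac{48}{5} \left(-37\right)\right) - 104} + \frac{32934}{-834} = - \frac{33968}{\left(880 - \frac{1776}{5}\right) - 104} + 32934 \left(- \frac{1}{834}\right) = - \frac{33968}{\frac{2624}{5} - 104} - \frac{5489}{139} = - \frac{33968}{\frac{2104}{5}} - \frac{5489}{139} = \left(-33968\right) \frac{5}{2104} - \frac{5489}{139} = - \frac{21230}{263} - \frac{5489}{139} = - \frac{4394577}{36557}$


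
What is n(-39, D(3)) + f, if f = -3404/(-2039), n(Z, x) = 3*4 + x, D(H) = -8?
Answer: 11560/2039 ≈ 5.6694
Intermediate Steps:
n(Z, x) = 12 + x
f = 3404/2039 (f = -3404*(-1/2039) = 3404/2039 ≈ 1.6694)
n(-39, D(3)) + f = (12 - 8) + 3404/2039 = 4 + 3404/2039 = 11560/2039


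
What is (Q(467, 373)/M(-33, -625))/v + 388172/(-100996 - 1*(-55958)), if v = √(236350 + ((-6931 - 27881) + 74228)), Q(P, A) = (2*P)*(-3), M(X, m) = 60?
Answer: -194086/22519 - 467*√275766/2757660 ≈ -8.7077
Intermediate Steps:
Q(P, A) = -6*P
v = √275766 (v = √(236350 + (-34812 + 74228)) = √(236350 + 39416) = √275766 ≈ 525.13)
(Q(467, 373)/M(-33, -625))/v + 388172/(-100996 - 1*(-55958)) = (-6*467/60)/(√275766) + 388172/(-100996 - 1*(-55958)) = (-2802*1/60)*(√275766/275766) + 388172/(-100996 + 55958) = -467*√275766/2757660 + 388172/(-45038) = -467*√275766/2757660 + 388172*(-1/45038) = -467*√275766/2757660 - 194086/22519 = -194086/22519 - 467*√275766/2757660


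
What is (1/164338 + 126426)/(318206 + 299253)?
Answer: 20776595989/101471977142 ≈ 0.20475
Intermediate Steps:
(1/164338 + 126426)/(318206 + 299253) = (1/164338 + 126426)/617459 = (20776595989/164338)*(1/617459) = 20776595989/101471977142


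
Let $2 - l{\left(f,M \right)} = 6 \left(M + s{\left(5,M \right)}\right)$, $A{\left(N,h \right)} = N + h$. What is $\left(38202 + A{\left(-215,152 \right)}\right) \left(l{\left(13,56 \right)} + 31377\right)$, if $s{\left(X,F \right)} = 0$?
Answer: $1183948977$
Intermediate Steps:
$l{\left(f,M \right)} = 2 - 6 M$ ($l{\left(f,M \right)} = 2 - 6 \left(M + 0\right) = 2 - 6 M$)
$\left(38202 + A{\left(-215,152 \right)}\right) \left(l{\left(13,56 \right)} + 31377\right) = \left(38202 + \left(-215 + 152\right)\right) \left(\left(2 - 336\right) + 31377\right) = \left(38202 - 63\right) \left(\left(2 - 336\right) + 31377\right) = 38139 \left(-334 + 31377\right) = 38139 \cdot 31043 = 1183948977$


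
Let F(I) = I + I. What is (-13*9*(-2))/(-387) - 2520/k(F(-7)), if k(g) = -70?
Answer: 1522/43 ≈ 35.395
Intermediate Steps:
F(I) = 2*I
(-13*9*(-2))/(-387) - 2520/k(F(-7)) = (-13*9*(-2))/(-387) - 2520/(-70) = -117*(-2)*(-1/387) - 2520*(-1/70) = 234*(-1/387) + 36 = -26/43 + 36 = 1522/43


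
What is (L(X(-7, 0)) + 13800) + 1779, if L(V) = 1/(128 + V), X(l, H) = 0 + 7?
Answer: 2103166/135 ≈ 15579.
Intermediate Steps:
X(l, H) = 7
(L(X(-7, 0)) + 13800) + 1779 = (1/(128 + 7) + 13800) + 1779 = (1/135 + 13800) + 1779 = 1863001/135 + 1779 = 2103166/135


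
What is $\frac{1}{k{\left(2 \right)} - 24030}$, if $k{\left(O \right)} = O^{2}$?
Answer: $- \frac{1}{24026} \approx -4.1622 \cdot 10^{-5}$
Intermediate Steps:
$\frac{1}{k{\left(2 \right)} - 24030} = \frac{1}{2^{2} - 24030} = \frac{1}{4 - 24030} = \frac{1}{-24026} = - \frac{1}{24026}$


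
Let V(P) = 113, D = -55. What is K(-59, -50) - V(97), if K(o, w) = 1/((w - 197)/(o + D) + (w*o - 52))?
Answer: -1966307/17401 ≈ -113.00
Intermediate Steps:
K(o, w) = 1/(-52 + o*w + (-197 + w)/(-55 + o)) (K(o, w) = 1/((w - 197)/(o - 55) + (w*o - 52)) = 1/((-197 + w)/(-55 + o) + (o*w - 52)) = 1/((-197 + w)/(-55 + o) + (-52 + o*w)) = 1/(-52 + o*w + (-197 + w)/(-55 + o)))
K(-59, -50) - V(97) = (-55 - 59)/(2663 - 50 - 52*(-59) - 50*(-59)² - 55*(-59)*(-50)) - 1*113 = -114/(2663 - 50 + 3068 - 50*3481 - 162250) - 113 = -114/(2663 - 50 + 3068 - 174050 - 162250) - 113 = -114/(-330619) - 113 = -1/330619*(-114) - 113 = 6/17401 - 113 = -1966307/17401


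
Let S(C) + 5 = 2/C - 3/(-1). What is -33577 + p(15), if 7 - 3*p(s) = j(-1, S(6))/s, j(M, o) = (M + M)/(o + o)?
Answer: -839367/25 ≈ -33575.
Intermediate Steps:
S(C) = -2 + 2/C (S(C) = -5 + (2/C - 3/(-1)) = -5 + (2/C - 3*(-1)) = -5 + (2/C + 3) = -5 + (3 + 2/C) = -2 + 2/C)
j(M, o) = M/o (j(M, o) = (2*M)/((2*o)) = (2*M)*(1/(2*o)) = M/o)
p(s) = 7/3 - 1/(5*s) (p(s) = 7/3 - (-1/(-2 + 2/6))/(3*s) = 7/3 - (-1/(-2 + 2*(⅙)))/(3*s) = 7/3 - (-1/(-2 + ⅓))/(3*s) = 7/3 - (-1/(-5/3))/(3*s) = 7/3 - (-1*(-⅗))/(3*s) = 7/3 - 1/(5*s))
-33577 + p(15) = -33577 + (1/15)*(-3 + 35*15)/15 = -33577 + (1/15)*(1/15)*(-3 + 525) = -33577 + (1/15)*(1/15)*522 = -33577 + 58/25 = -839367/25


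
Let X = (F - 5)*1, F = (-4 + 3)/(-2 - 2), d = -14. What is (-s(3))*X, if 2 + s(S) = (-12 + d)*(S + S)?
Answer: -1501/2 ≈ -750.50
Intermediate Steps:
F = ¼ (F = -1/(-4) = -1*(-¼) = ¼ ≈ 0.25000)
X = -19/4 (X = (¼ - 5)*1 = -19/4*1 = -19/4 ≈ -4.7500)
s(S) = -2 - 52*S (s(S) = -2 + (-12 - 14)*(S + S) = -2 - 52*S)
(-s(3))*X = -(-2 - 52*3)*(-19/4) = -(-2 - 156)*(-19/4) = -1*(-158)*(-19/4) = 158*(-19/4) = -1501/2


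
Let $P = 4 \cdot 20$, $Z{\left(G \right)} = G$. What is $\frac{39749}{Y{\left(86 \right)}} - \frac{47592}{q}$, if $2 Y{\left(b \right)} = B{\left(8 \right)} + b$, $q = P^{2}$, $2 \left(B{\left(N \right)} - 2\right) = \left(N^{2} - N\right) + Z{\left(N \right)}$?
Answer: $\frac{1572113}{2400} \approx 655.05$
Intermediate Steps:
$P = 80$
$B{\left(N \right)} = 2 + \frac{N^{2}}{2}$ ($B{\left(N \right)} = 2 + \frac{\left(N^{2} - N\right) + N}{2} = 2 + \frac{N^{2}}{2}$)
$q = 6400$ ($q = 80^{2} = 6400$)
$Y{\left(b \right)} = 17 + \frac{b}{2}$ ($Y{\left(b \right)} = \frac{\left(2 + \frac{8^{2}}{2}\right) + b}{2} = \frac{\left(2 + \frac{1}{2} \cdot 64\right) + b}{2} = \frac{\left(2 + 32\right) + b}{2} = \frac{34 + b}{2} = 17 + \frac{b}{2}$)
$\frac{39749}{Y{\left(86 \right)}} - \frac{47592}{q} = \frac{39749}{17 + \frac{1}{2} \cdot 86} - \frac{47592}{6400} = \frac{39749}{17 + 43} - \frac{5949}{800} = \frac{39749}{60} - \frac{5949}{800} = \frac{1572113}{2400}$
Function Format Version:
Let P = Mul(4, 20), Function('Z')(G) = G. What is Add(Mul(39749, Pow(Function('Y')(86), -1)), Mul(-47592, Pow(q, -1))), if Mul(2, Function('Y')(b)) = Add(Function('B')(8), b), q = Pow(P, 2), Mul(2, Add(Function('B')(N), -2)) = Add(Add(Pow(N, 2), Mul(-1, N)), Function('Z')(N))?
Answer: Rational(1572113, 2400) ≈ 655.05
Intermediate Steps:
P = 80
Function('B')(N) = Add(2, Mul(Rational(1, 2), Pow(N, 2))) (Function('B')(N) = Add(2, Mul(Rational(1, 2), Add(Add(Pow(N, 2), Mul(-1, N)), N))) = Add(2, Mul(Rational(1, 2), Pow(N, 2))))
q = 6400 (q = Pow(80, 2) = 6400)
Function('Y')(b) = Add(17, Mul(Rational(1, 2), b)) (Function('Y')(b) = Mul(Rational(1, 2), Add(Add(2, Mul(Rational(1, 2), Pow(8, 2))), b)) = Mul(Rational(1, 2), Add(Add(2, Mul(Rational(1, 2), 64)), b)) = Mul(Rational(1, 2), Add(Add(2, 32), b)) = Mul(Rational(1, 2), Add(34, b)) = Add(17, Mul(Rational(1, 2), b)))
Add(Mul(39749, Pow(Function('Y')(86), -1)), Mul(-47592, Pow(q, -1))) = Add(Mul(39749, Pow(Add(17, Mul(Rational(1, 2), 86)), -1)), Mul(-47592, Pow(6400, -1))) = Add(Mul(39749, Pow(Add(17, 43), -1)), Mul(-47592, Rational(1, 6400))) = Add(Mul(39749, Pow(60, -1)), Rational(-5949, 800)) = Add(Mul(39749, Rational(1, 60)), Rational(-5949, 800)) = Add(Rational(39749, 60), Rational(-5949, 800)) = Rational(1572113, 2400)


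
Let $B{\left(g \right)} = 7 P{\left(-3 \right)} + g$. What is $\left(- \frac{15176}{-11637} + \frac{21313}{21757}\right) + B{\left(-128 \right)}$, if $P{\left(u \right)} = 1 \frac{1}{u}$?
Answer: $- \frac{32420398960}{253186209} \approx -128.05$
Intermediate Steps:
$P{\left(u \right)} = \frac{1}{u}$
$B{\left(g \right)} = - \frac{7}{3} + g$ ($B{\left(g \right)} = \frac{7}{-3} + g = 7 \left(- \frac{1}{3}\right) + g = - \frac{7}{3} + g$)
$\left(- \frac{15176}{-11637} + \frac{21313}{21757}\right) + B{\left(-128 \right)} = \left(- \frac{15176}{-11637} + \frac{21313}{21757}\right) - \frac{391}{3} = \left(\left(-15176\right) \left(- \frac{1}{11637}\right) + 21313 \cdot \frac{1}{21757}\right) - \frac{391}{3} = \left(\frac{15176}{11637} + \frac{21313}{21757}\right) - \frac{391}{3} = \frac{578203613}{253186209} - \frac{391}{3} = - \frac{32420398960}{253186209}$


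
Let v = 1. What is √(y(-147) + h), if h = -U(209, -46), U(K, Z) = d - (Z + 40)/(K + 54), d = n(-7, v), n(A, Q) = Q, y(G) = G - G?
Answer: I*√70747/263 ≈ 1.0113*I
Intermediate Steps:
y(G) = 0
d = 1
U(K, Z) = 1 - (40 + Z)/(54 + K) (U(K, Z) = 1 - (Z + 40)/(K + 54) = 1 - (40 + Z)/(54 + K))
h = -269/263 (h = -(14 + 209 - 1*(-46))/(54 + 209) = -(14 + 209 + 46)/263 = -269/263 ≈ -1.0228)
√(y(-147) + h) = √(0 - 269/263) = √(-269/263) = I*√70747/263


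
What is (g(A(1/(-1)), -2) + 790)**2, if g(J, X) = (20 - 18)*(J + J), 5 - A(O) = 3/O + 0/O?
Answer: 675684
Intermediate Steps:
A(O) = 5 - 3/O (A(O) = 5 - (3/O + 0/O) = 5 - (3/O + 0) = 5 - 3/O)
g(J, X) = 4*J (g(J, X) = 2*(2*J) = 4*J)
(g(A(1/(-1)), -2) + 790)**2 = (4*(5 - 3/(1/(-1))) + 790)**2 = (4*(5 - 3/(-1)) + 790)**2 = (4*(5 - 3*(-1)) + 790)**2 = (4*(5 + 3) + 790)**2 = (4*8 + 790)**2 = (32 + 790)**2 = 822**2 = 675684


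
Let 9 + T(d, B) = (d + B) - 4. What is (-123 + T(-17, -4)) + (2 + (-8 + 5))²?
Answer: -156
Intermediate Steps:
T(d, B) = -13 + B + d (T(d, B) = -9 + ((d + B) - 4) = -9 + ((B + d) - 4) = -9 + (-4 + B + d) = -13 + B + d)
(-123 + T(-17, -4)) + (2 + (-8 + 5))² = (-123 + (-13 - 4 - 17)) + (2 + (-8 + 5))² = (-123 - 34) + (2 - 3)² = -157 + (-1)² = -157 + 1 = -156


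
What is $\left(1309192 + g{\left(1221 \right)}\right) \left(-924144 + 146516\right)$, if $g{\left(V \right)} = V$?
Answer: $-1019013840364$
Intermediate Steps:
$\left(1309192 + g{\left(1221 \right)}\right) \left(-924144 + 146516\right) = \left(1309192 + 1221\right) \left(-924144 + 146516\right) = 1310413 \left(-777628\right) = -1019013840364$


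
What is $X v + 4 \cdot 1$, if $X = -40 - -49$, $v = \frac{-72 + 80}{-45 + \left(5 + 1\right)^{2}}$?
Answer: $-4$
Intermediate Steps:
$v = - \frac{8}{9}$ ($v = \frac{8}{-45 + 6^{2}} = \frac{8}{-45 + 36} = \frac{8}{-9} = 8 \left(- \frac{1}{9}\right) = - \frac{8}{9} \approx -0.88889$)
$X = 9$ ($X = -40 + 49 = 9$)
$X v + 4 \cdot 1 = 9 \left(- \frac{8}{9}\right) + 4 \cdot 1 = -8 + 4 = -4$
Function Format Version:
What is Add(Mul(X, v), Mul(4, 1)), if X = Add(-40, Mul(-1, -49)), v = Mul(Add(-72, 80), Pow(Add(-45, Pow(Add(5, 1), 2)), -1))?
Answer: -4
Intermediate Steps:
v = Rational(-8, 9) (v = Mul(8, Pow(Add(-45, Pow(6, 2)), -1)) = Mul(8, Pow(Add(-45, 36), -1)) = Mul(8, Pow(-9, -1)) = Mul(8, Rational(-1, 9)) = Rational(-8, 9) ≈ -0.88889)
X = 9 (X = Add(-40, 49) = 9)
Add(Mul(X, v), Mul(4, 1)) = Add(Mul(9, Rational(-8, 9)), Mul(4, 1)) = Add(-8, 4) = -4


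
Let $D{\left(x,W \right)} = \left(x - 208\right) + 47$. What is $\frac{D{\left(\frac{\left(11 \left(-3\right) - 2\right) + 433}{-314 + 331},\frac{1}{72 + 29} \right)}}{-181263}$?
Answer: $\frac{2339}{3081471} \approx 0.00075905$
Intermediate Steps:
$D{\left(x,W \right)} = -161 + x$ ($D{\left(x,W \right)} = \left(-208 + x\right) + 47 = -161 + x$)
$\frac{D{\left(\frac{\left(11 \left(-3\right) - 2\right) + 433}{-314 + 331},\frac{1}{72 + 29} \right)}}{-181263} = \frac{-161 + \frac{\left(11 \left(-3\right) - 2\right) + 433}{-314 + 331}}{-181263} = \left(-161 + \frac{\left(-33 - 2\right) + 433}{17}\right) \left(- \frac{1}{181263}\right) = \left(-161 + \left(-35 + 433\right) \frac{1}{17}\right) \left(- \frac{1}{181263}\right) = \left(-161 + 398 \cdot \frac{1}{17}\right) \left(- \frac{1}{181263}\right) = \left(-161 + \frac{398}{17}\right) \left(- \frac{1}{181263}\right) = \left(- \frac{2339}{17}\right) \left(- \frac{1}{181263}\right) = \frac{2339}{3081471}$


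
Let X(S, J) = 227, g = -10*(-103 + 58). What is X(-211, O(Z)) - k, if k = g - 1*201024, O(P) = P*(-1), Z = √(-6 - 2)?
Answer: 200801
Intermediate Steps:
Z = 2*I*√2 (Z = √(-8) = 2*I*√2 ≈ 2.8284*I)
g = 450 (g = -10*(-45) = 450)
O(P) = -P
k = -200574 (k = 450 - 1*201024 = 450 - 201024 = -200574)
X(-211, O(Z)) - k = 227 - 1*(-200574) = 227 + 200574 = 200801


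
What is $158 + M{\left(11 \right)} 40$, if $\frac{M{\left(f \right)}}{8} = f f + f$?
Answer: $42398$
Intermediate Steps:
$M{\left(f \right)} = 8 f + 8 f^{2}$ ($M{\left(f \right)} = 8 \left(f f + f\right) = 8 \left(f^{2} + f\right) = 8 \left(f + f^{2}\right) = 8 f + 8 f^{2}$)
$158 + M{\left(11 \right)} 40 = 158 + 8 \cdot 11 \left(1 + 11\right) 40 = 158 + 8 \cdot 11 \cdot 12 \cdot 40 = 158 + 1056 \cdot 40 = 158 + 42240 = 42398$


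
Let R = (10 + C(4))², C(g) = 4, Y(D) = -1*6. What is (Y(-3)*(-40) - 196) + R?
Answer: 240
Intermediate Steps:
Y(D) = -6
R = 196 (R = (10 + 4)² = 14² = 196)
(Y(-3)*(-40) - 196) + R = (-6*(-40) - 196) + 196 = (240 - 196) + 196 = 44 + 196 = 240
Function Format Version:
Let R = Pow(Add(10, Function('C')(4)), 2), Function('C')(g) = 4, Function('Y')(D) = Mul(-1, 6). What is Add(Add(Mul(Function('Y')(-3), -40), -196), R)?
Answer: 240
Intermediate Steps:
Function('Y')(D) = -6
R = 196 (R = Pow(Add(10, 4), 2) = Pow(14, 2) = 196)
Add(Add(Mul(Function('Y')(-3), -40), -196), R) = Add(Add(Mul(-6, -40), -196), 196) = Add(Add(240, -196), 196) = Add(44, 196) = 240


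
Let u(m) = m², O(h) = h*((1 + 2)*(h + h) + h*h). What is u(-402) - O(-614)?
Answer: 229375172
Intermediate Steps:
O(h) = h*(h² + 6*h) (O(h) = h*(3*(2*h) + h²) = h*(6*h + h²) = h*(h² + 6*h))
u(-402) - O(-614) = (-402)² - (-614)²*(6 - 614) = 161604 - 376996*(-608) = 161604 - 1*(-229213568) = 161604 + 229213568 = 229375172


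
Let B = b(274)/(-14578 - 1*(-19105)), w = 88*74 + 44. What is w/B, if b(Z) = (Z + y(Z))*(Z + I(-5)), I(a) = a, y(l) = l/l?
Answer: 2698092/6725 ≈ 401.20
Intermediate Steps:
y(l) = 1
b(Z) = (1 + Z)*(-5 + Z) (b(Z) = (Z + 1)*(Z - 5) = (1 + Z)*(-5 + Z))
w = 6556 (w = 6512 + 44 = 6556)
B = 73975/4527 (B = (-5 + 274**2 - 4*274)/(-14578 - 1*(-19105)) = (-5 + 75076 - 1096)/(-14578 + 19105) = 73975/4527 ≈ 16.341)
w/B = 6556/(73975/4527) = 6556*(4527/73975) = 2698092/6725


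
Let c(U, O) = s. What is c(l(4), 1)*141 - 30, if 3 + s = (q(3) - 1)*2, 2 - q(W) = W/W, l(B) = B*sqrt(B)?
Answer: -453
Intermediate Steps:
l(B) = B**(3/2)
q(W) = 1 (q(W) = 2 - W/W = 2 - 1*1 = 2 - 1 = 1)
s = -3 (s = -3 + (1 - 1)*2 = -3 + 0*2 = -3 + 0 = -3)
c(U, O) = -3
c(l(4), 1)*141 - 30 = -3*141 - 30 = -423 - 30 = -453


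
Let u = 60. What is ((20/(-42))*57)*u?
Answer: -11400/7 ≈ -1628.6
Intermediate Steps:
((20/(-42))*57)*u = ((20/(-42))*57)*60 = ((20*(-1/42))*57)*60 = -10/21*57*60 = -190/7*60 = -11400/7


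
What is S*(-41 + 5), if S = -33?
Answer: 1188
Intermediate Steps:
S*(-41 + 5) = -33*(-41 + 5) = -33*(-36) = 1188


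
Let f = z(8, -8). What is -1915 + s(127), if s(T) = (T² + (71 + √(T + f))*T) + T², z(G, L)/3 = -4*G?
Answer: 39360 + 127*√31 ≈ 40067.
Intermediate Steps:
z(G, L) = -12*G (z(G, L) = 3*(-4*G) = -12*G)
f = -96 (f = -12*8 = -96)
s(T) = 2*T² + T*(71 + √(-96 + T)) (s(T) = (T² + (71 + √(T - 96))*T) + T² = (T² + (71 + √(-96 + T))*T) + T² = (T² + T*(71 + √(-96 + T))) + T² = 2*T² + T*(71 + √(-96 + T)))
-1915 + s(127) = -1915 + 127*(71 + √(-96 + 127) + 2*127) = -1915 + 127*(71 + √31 + 254) = -1915 + 127*(325 + √31) = -1915 + (41275 + 127*√31) = 39360 + 127*√31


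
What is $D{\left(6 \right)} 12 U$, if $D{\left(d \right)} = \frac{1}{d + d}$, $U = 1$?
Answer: $1$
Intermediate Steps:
$D{\left(d \right)} = \frac{1}{2 d}$
$D{\left(6 \right)} 12 U = \frac{1}{2 \cdot 6} \cdot 12 \cdot 1 = \frac{1}{2} \cdot \frac{1}{6} \cdot 12 \cdot 1 = \frac{1}{12} \cdot 12 \cdot 1 = 1 \cdot 1 = 1$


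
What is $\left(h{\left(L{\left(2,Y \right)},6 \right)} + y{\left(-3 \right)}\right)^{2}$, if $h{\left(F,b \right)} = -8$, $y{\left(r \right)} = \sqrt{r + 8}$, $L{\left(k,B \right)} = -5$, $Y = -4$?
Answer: $\left(8 - \sqrt{5}\right)^{2} \approx 33.223$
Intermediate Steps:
$y{\left(r \right)} = \sqrt{8 + r}$
$\left(h{\left(L{\left(2,Y \right)},6 \right)} + y{\left(-3 \right)}\right)^{2} = \left(-8 + \sqrt{8 - 3}\right)^{2} = \left(-8 + \sqrt{5}\right)^{2}$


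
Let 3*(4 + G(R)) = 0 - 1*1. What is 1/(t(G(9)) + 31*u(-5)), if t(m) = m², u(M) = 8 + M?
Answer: 9/1006 ≈ 0.0089463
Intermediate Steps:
G(R) = -13/3 (G(R) = -4 + (0 - 1*1)/3 = -4 + (0 - 1)/3 = -4 + (⅓)*(-1) = -4 - ⅓ = -13/3)
1/(t(G(9)) + 31*u(-5)) = 1/((-13/3)² + 31*(8 - 5)) = 1/(169/9 + 31*3) = 1/(169/9 + 93) = 1/(1006/9) = 9/1006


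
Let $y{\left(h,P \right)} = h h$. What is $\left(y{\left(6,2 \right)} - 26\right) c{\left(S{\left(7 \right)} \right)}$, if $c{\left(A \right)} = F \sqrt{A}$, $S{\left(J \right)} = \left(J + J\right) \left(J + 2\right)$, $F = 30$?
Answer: $900 \sqrt{14} \approx 3367.5$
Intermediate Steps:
$y{\left(h,P \right)} = h^{2}$
$S{\left(J \right)} = 2 J \left(2 + J\right)$
$c{\left(A \right)} = 30 \sqrt{A}$
$\left(y{\left(6,2 \right)} - 26\right) c{\left(S{\left(7 \right)} \right)} = \left(6^{2} - 26\right) 30 \sqrt{2 \cdot 7 \left(2 + 7\right)} = \left(36 - 26\right) 30 \sqrt{2 \cdot 7 \cdot 9} = 10 \cdot 30 \sqrt{126} = 10 \cdot 30 \cdot 3 \sqrt{14} = 10 \cdot 90 \sqrt{14} = 900 \sqrt{14}$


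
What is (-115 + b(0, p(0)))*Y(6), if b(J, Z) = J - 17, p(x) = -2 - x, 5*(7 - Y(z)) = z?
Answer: -3828/5 ≈ -765.60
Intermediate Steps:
Y(z) = 7 - z/5
b(J, Z) = -17 + J
(-115 + b(0, p(0)))*Y(6) = (-115 + (-17 + 0))*(7 - 1/5*6) = (-115 - 17)*(7 - 6/5) = -132*29/5 = -3828/5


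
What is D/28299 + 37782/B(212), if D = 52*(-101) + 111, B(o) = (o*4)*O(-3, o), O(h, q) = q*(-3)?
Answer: -640313011/2543740512 ≈ -0.25172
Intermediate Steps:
O(h, q) = -3*q
B(o) = -12*o² (B(o) = (o*4)*(-3*o) = (4*o)*(-3*o) = -12*o²)
D = -5141 (D = -5252 + 111 = -5141)
D/28299 + 37782/B(212) = -5141/28299 + 37782/((-12*212²)) = -5141*1/28299 + 37782/((-12*44944)) = -5141/28299 + 37782/(-539328) = -5141/28299 + 37782*(-1/539328) = -5141/28299 - 6297/89888 = -640313011/2543740512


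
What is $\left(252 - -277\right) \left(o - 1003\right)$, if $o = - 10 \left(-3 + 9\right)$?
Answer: $-562327$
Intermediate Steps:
$o = -60$ ($o = \left(-10\right) 6 = -60$)
$\left(252 - -277\right) \left(o - 1003\right) = \left(252 - -277\right) \left(-60 - 1003\right) = \left(252 + 277\right) \left(-1063\right) = 529 \left(-1063\right) = -562327$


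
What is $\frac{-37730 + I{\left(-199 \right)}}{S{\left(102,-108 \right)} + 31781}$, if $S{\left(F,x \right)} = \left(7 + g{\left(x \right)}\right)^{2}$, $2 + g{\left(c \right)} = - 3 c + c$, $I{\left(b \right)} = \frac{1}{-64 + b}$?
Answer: $- \frac{9922991}{21203586} \approx -0.46799$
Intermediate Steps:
$g{\left(c \right)} = -2 - 2 c$ ($g{\left(c \right)} = -2 + \left(- 3 c + c\right) = -2 - 2 c$)
$S{\left(F,x \right)} = \left(5 - 2 x\right)^{2}$ ($S{\left(F,x \right)} = \left(7 - \left(2 + 2 x\right)\right)^{2} = \left(5 - 2 x\right)^{2}$)
$\frac{-37730 + I{\left(-199 \right)}}{S{\left(102,-108 \right)} + 31781} = \frac{-37730 + \frac{1}{-64 - 199}}{\left(-5 + 2 \left(-108\right)\right)^{2} + 31781} = \frac{-37730 + \frac{1}{-263}}{\left(-5 - 216\right)^{2} + 31781} = \frac{-37730 - \frac{1}{263}}{\left(-221\right)^{2} + 31781} = - \frac{9922991}{263 \left(48841 + 31781\right)} = - \frac{9922991}{263 \cdot 80622} = \left(- \frac{9922991}{263}\right) \frac{1}{80622} = - \frac{9922991}{21203586}$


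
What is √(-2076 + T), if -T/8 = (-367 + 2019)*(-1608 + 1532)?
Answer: 2*√250585 ≈ 1001.2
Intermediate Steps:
T = 1004416 (T = -8*(-367 + 2019)*(-1608 + 1532) = -13216*(-76) = -8*(-125552) = 1004416)
√(-2076 + T) = √(-2076 + 1004416) = √1002340 = 2*√250585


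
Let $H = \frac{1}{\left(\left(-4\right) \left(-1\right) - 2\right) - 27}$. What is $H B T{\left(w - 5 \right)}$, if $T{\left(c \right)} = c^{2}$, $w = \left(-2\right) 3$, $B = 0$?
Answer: $0$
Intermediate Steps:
$w = -6$
$H = - \frac{1}{25}$ ($H = \frac{1}{\left(4 - 2\right) - 27} = \frac{1}{2 - 27} = \frac{1}{-25} = - \frac{1}{25} \approx -0.04$)
$H B T{\left(w - 5 \right)} = \left(- \frac{1}{25}\right) 0 \left(-6 - 5\right)^{2} = 0 \left(-6 - 5\right)^{2} = 0 \left(-11\right)^{2} = 0 \cdot 121 = 0$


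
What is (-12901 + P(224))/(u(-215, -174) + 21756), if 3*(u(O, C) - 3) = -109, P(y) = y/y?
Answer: -9675/16292 ≈ -0.59385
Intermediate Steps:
P(y) = 1
u(O, C) = -100/3 (u(O, C) = 3 + (1/3)*(-109) = 3 - 109/3 = -100/3)
(-12901 + P(224))/(u(-215, -174) + 21756) = (-12901 + 1)/(-100/3 + 21756) = -12900/65168/3 = -12900*3/65168 = -9675/16292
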